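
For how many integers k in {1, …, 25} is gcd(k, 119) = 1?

119 = 7·17. Inclusion–exclusion on these primes:
25 − ⌊25/7⌋ − ⌊25/17⌋ + ⌊25/119⌋ = 21

21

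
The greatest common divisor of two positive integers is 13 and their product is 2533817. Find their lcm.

For any two positive integers, gcd × lcm equals their product. Hence lcm = 2533817 / 13 = 194909.

194909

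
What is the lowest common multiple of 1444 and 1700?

613700

1444 = 2² · 19²; 1700 = 2² · 5² · 17
max exponents: 2² · 5² · 17 · 19² = 613700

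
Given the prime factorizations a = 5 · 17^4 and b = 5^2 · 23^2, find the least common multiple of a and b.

1104565225

max exponent per prime: 5^2 · 17^4 · 23^2 = 1104565225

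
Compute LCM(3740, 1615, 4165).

3740 = 2² · 5 · 11 · 17; 1615 = 5 · 17 · 19; 4165 = 5 · 7² · 17
lcm takes max exponent of each prime: 2² · 5 · 7² · 11 · 17 · 19 = 3481940

3481940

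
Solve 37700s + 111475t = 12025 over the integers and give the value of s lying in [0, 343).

gcd(37700, 111475) = 325 (Euclid: 111475 = 2·37700 + 36075; 37700 = 1·36075 + 1625; 36075 = 22·1625 + 325; 1625 = 5·325 + 0), and 325 | 12025.
Extended Euclid: 37700·(-68) + 111475·(23) = 325. Scale by 37: s₀ = -2516.
General solution s = s₀ + 343k; reducing mod 343 gives s = 228 (and t = -77).

228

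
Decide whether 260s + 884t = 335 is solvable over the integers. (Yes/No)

gcd(260, 884): 884 = 3·260 + 104; 260 = 2·104 + 52; 104 = 2·52 + 0 → 52
52 does not divide 335, so a solution does not exist.

No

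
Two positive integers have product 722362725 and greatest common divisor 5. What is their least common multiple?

144472545

Since gcd(p,q)·lcm(p,q) = pq, lcm = 722362725/5 = 144472545.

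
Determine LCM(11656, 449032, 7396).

1209689064776

lcm(11656, 449032) = 11656·449032/gcd = 5233916992/8 = 654239624
lcm(654239624, 7396) = 654239624·7396/gcd = 4838756259104/4 = 1209689064776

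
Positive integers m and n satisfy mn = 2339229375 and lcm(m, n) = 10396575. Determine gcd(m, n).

225

gcd·lcm = product, so gcd = 2339229375/10396575 = 225.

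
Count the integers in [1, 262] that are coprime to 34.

123

34 = 2·17. Inclusion–exclusion on these primes:
262 − ⌊262/2⌋ − ⌊262/17⌋ + ⌊262/34⌋ = 123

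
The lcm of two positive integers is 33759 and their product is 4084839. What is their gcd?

From gcd × lcm = pq: gcd = 4084839 / 33759 = 121.

121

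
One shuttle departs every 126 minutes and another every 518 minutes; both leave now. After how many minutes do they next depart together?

4662

126 = 2 · 3² · 7; 518 = 2 · 7 · 37
max exponents: 2 · 3² · 7 · 37 = 4662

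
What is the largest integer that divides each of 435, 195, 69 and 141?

435 = 3 · 5 · 29; 195 = 3 · 5 · 13; 69 = 3 · 23; 141 = 3 · 47
gcd takes min exponent of each prime: 3 = 3

3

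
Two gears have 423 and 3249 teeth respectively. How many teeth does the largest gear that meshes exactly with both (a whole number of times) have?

423 = 3² · 47
3249 = 3² · 19²
Common: 3² = 9

9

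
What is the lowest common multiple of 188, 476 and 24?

134232

188 = 2² · 47; 476 = 2² · 7 · 17; 24 = 2³ · 3
lcm takes max exponent of each prime: 2³ · 3 · 7 · 17 · 47 = 134232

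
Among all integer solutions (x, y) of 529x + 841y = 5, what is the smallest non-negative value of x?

Euclid: 841 = 1·529 + 312; 529 = 1·312 + 217; 312 = 1·217 + 95; 217 = 2·95 + 27; 95 = 3·27 + 14; 27 = 1·14 + 13; 14 = 1·13 + 1; 13 = 13·1 + 0 → gcd = 1; 5 = 1·5.
Back-substitution yields 529·(-62) + 841·(39) = 1, so one solution is x = -62·5 = -310, y = 39·5 = 195.
Solutions in x differ by 841/1 = 841; the one in [0, 841) is -310 mod 841 = 531.

531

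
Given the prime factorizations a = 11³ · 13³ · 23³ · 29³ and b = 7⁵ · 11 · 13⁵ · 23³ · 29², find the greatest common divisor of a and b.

247287546649

min exponent per shared prime: 11 · 13³ · 23³ · 29² = 247287546649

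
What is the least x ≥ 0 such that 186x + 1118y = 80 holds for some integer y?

319

gcd(186, 1118) = 2 (Euclid: 1118 = 6·186 + 2; 186 = 93·2 + 0), and 2 | 80.
Extended Euclid: 186·(-6) + 1118·(1) = 2. Scale by 40: x₀ = -240.
General solution x = x₀ + 559t; reducing mod 559 gives x = 319 (and y = -53).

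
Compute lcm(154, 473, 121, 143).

946946

lcm(154, 473) = 154·473/gcd = 72842/11 = 6622
lcm(6622, 121) = 6622·121/gcd = 801262/11 = 72842
lcm(72842, 143) = 72842·143/gcd = 10416406/11 = 946946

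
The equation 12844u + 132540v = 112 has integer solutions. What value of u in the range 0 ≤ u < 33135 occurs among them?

Euclid: 132540 = 10·12844 + 4100; 12844 = 3·4100 + 544; 4100 = 7·544 + 292; 544 = 1·292 + 252; 292 = 1·252 + 40; 252 = 6·40 + 12; 40 = 3·12 + 4; 12 = 3·4 + 0 → gcd = 4; 112 = 4·28.
Back-substitution yields 12844·(-9989) + 132540·(968) = 4, so one solution is u = -9989·28 = -279692, v = 968·28 = 27104.
Solutions in u differ by 132540/4 = 33135; the one in [0, 33135) is -279692 mod 33135 = 18523.

18523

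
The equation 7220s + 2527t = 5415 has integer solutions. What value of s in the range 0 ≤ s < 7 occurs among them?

6

Reduce mod 2527: 7220s ≡ 5415 (mod 2527). With g = gcd(7220, 2527) = 361 dividing 5415, divide through: 20s ≡ 15 (mod 7).
Since gcd(20, 7) = 1, s ≡ 15·(20)⁻¹ ≡ 6 (mod 7). Smallest non-negative: 6.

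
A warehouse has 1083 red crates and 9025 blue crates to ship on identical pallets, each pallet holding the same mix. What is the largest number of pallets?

Euclid: 9025 = 8·1083 + 361; 1083 = 3·361 + 0. Last nonzero remainder: 361.

361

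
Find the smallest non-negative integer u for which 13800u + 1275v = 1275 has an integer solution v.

Euclid: 13800 = 10·1275 + 1050; 1275 = 1·1050 + 225; 1050 = 4·225 + 150; 225 = 1·150 + 75; 150 = 2·75 + 0 → gcd = 75; 1275 = 75·17.
Back-substitution yields 13800·(-6) + 1275·(65) = 75, so one solution is u = -6·17 = -102, v = 65·17 = 1105.
Solutions in u differ by 1275/75 = 17; the one in [0, 17) is -102 mod 17 = 0.

0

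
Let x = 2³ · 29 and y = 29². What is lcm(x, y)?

max exponent per prime: 2³ · 29² = 6728

6728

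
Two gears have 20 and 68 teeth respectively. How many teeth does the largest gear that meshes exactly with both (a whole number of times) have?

20 = 2² · 5
68 = 2² · 17
Common: 2² = 4

4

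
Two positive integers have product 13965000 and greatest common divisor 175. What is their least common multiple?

gcd·lcm = product, so lcm = 13965000/175 = 79800.

79800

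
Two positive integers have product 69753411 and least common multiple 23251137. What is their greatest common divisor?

From gcd × lcm = uv: gcd = 69753411 / 23251137 = 3.

3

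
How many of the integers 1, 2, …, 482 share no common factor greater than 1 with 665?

314

665 = 5·7·19. Inclusion–exclusion on these primes:
482 − ⌊482/5⌋ − ⌊482/7⌋ − ⌊482/19⌋ + ⌊482/35⌋ + ⌊482/95⌋ + ⌊482/133⌋ − ⌊482/665⌋ = 314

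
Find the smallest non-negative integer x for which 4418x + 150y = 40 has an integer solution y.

Euclid: 4418 = 29·150 + 68; 150 = 2·68 + 14; 68 = 4·14 + 12; 14 = 1·12 + 2; 12 = 6·2 + 0 → gcd = 2; 40 = 2·20.
Back-substitution yields 4418·(-11) + 150·(324) = 2, so one solution is x = -11·20 = -220, y = 324·20 = 6480.
Solutions in x differ by 150/2 = 75; the one in [0, 75) is -220 mod 75 = 5.

5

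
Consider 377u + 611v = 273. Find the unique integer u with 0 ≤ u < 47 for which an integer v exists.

38

Reduce mod 611: 377u ≡ 273 (mod 611). With g = gcd(377, 611) = 13 dividing 273, divide through: 29u ≡ 21 (mod 47).
Since gcd(29, 47) = 1, u ≡ 21·(29)⁻¹ ≡ 38 (mod 47). Smallest non-negative: 38.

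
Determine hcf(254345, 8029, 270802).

254345 = 5 · 7 · 13² · 43; 8029 = 7 · 31 · 37; 270802 = 2 · 7 · 23 · 29²
gcd takes min exponent of each prime: 7 = 7

7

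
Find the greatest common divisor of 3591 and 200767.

3591 = 3³ · 7 · 19
200767 = 7 · 23 · 29 · 43
Common: 7 = 7

7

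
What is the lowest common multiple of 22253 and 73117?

22253 = 7 · 11 · 17²; 73117 = 11 · 17² · 23
max exponents: 7 · 11 · 17² · 23 = 511819

511819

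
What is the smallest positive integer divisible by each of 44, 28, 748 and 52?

68068

44 = 2² · 11; 28 = 2² · 7; 748 = 2² · 11 · 17; 52 = 2² · 13
lcm takes max exponent of each prime: 2² · 7 · 11 · 13 · 17 = 68068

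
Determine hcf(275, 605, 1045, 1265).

55

gcd(275, 605): 605 = 2·275 + 55; 275 = 5·55 + 0 → 55
gcd(55, 1045): 1045 = 19·55 + 0 → 55
gcd(55, 1265): 1265 = 23·55 + 0 → 55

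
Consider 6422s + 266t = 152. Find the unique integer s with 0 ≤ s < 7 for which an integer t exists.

4

Euclid: 6422 = 24·266 + 38; 266 = 7·38 + 0 → gcd = 38; 152 = 38·4.
Back-substitution yields 6422·(1) + 266·(-24) = 38, so one solution is s = 1·4 = 4, t = -24·4 = -96.
Solutions in s differ by 266/38 = 7; the one in [0, 7) is 4 mod 7 = 4.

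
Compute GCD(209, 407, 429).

209 = 11 · 19; 407 = 11 · 37; 429 = 3 · 11 · 13
gcd takes min exponent of each prime: 11 = 11

11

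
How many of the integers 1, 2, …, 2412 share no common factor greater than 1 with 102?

102 = 2·3·17. Inclusion–exclusion on these primes:
2412 − ⌊2412/2⌋ − ⌊2412/3⌋ − ⌊2412/17⌋ + ⌊2412/6⌋ + ⌊2412/34⌋ + ⌊2412/51⌋ − ⌊2412/102⌋ = 757

757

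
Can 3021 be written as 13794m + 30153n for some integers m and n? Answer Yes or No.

By Bézout, 13794m + 30153n = 3021 has integer solutions iff gcd(13794, 30153) | 3021.
Euclid: 30153 = 2·13794 + 2565; 13794 = 5·2565 + 969; 2565 = 2·969 + 627; 969 = 1·627 + 342; 627 = 1·342 + 285; 342 = 1·285 + 57; 285 = 5·57 + 0. gcd = 57; 3021 mod 57 = 0. Yes.

Yes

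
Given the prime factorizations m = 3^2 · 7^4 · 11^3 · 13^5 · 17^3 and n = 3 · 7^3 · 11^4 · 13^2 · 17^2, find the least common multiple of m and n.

577123735225858821

max exponent per prime: 3^2 · 7^4 · 11^4 · 13^5 · 17^3 = 577123735225858821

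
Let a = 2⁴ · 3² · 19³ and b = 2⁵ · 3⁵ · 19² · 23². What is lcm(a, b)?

28214523936

max exponent per prime: 2⁵ · 3⁵ · 19³ · 23² = 28214523936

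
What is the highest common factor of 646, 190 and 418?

38

646 = 2 · 17 · 19; 190 = 2 · 5 · 19; 418 = 2 · 11 · 19
gcd takes min exponent of each prime: 2 · 19 = 38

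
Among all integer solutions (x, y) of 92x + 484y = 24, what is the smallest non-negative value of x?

gcd(92, 484) = 4 (Euclid: 484 = 5·92 + 24; 92 = 3·24 + 20; 24 = 1·20 + 4; 20 = 5·4 + 0), and 4 | 24.
Extended Euclid: 92·(-21) + 484·(4) = 4. Scale by 6: x₀ = -126.
General solution x = x₀ + 121t; reducing mod 121 gives x = 116 (and y = -22).

116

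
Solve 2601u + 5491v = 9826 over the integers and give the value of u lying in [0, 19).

8

Reduce mod 5491: 2601u ≡ 9826 (mod 5491). With g = gcd(2601, 5491) = 289 dividing 9826, divide through: 9u ≡ 34 (mod 19).
Since gcd(9, 19) = 1, u ≡ 34·(9)⁻¹ ≡ 8 (mod 19). Smallest non-negative: 8.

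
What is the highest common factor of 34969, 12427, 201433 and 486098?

gcd(34969, 12427): 34969 = 2·12427 + 10115; 12427 = 1·10115 + 2312; 10115 = 4·2312 + 867; 2312 = 2·867 + 578; 867 = 1·578 + 289; 578 = 2·289 + 0 → 289
gcd(289, 201433): 201433 = 697·289 + 0 → 289
gcd(289, 486098): 486098 = 1682·289 + 0 → 289

289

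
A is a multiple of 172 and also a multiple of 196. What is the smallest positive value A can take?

8428

172 = 2² · 43; 196 = 2² · 7²
max exponents: 2² · 7² · 43 = 8428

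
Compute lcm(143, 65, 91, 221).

143 = 11 · 13; 65 = 5 · 13; 91 = 7 · 13; 221 = 13 · 17
lcm takes max exponent of each prime: 5 · 7 · 11 · 13 · 17 = 85085

85085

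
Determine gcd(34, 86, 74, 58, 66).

gcd(34, 86): 86 = 2·34 + 18; 34 = 1·18 + 16; 18 = 1·16 + 2; 16 = 8·2 + 0 → 2
gcd(2, 74): 74 = 37·2 + 0 → 2
gcd(2, 58): 58 = 29·2 + 0 → 2
gcd(2, 66): 66 = 33·2 + 0 → 2

2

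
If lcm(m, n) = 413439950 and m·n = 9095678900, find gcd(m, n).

From gcd × lcm = mn: gcd = 9095678900 / 413439950 = 22.

22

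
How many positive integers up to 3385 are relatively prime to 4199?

4199 = 13·17·19. Inclusion–exclusion on these primes:
3385 − ⌊3385/13⌋ − ⌊3385/17⌋ − ⌊3385/19⌋ + ⌊3385/221⌋ + ⌊3385/247⌋ + ⌊3385/323⌋ − ⌊3385/4199⌋ = 2786

2786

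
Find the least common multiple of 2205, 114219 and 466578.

604218510

2205 = 3² · 5 · 7²; 114219 = 3² · 7³ · 37; 466578 = 2 · 3² · 7² · 23²
lcm takes max exponent of each prime: 2 · 3² · 5 · 7³ · 23² · 37 = 604218510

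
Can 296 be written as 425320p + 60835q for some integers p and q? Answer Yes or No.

By Bézout, 425320p + 60835q = 296 has integer solutions iff gcd(425320, 60835) | 296.
Euclid: 425320 = 6·60835 + 60310; 60835 = 1·60310 + 525; 60310 = 114·525 + 460; 525 = 1·460 + 65; 460 = 7·65 + 5; 65 = 13·5 + 0. gcd = 5; 296 mod 5 = 1. No.

No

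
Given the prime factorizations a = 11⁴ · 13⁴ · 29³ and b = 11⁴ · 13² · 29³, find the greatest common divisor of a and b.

min exponent per shared prime: 11⁴ · 13² · 29³ = 60346409981

60346409981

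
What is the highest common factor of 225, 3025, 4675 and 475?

gcd(225, 3025): 3025 = 13·225 + 100; 225 = 2·100 + 25; 100 = 4·25 + 0 → 25
gcd(25, 4675): 4675 = 187·25 + 0 → 25
gcd(25, 475): 475 = 19·25 + 0 → 25

25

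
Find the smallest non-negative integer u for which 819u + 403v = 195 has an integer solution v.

15

Reduce mod 403: 819u ≡ 195 (mod 403). With g = gcd(819, 403) = 13 dividing 195, divide through: 63u ≡ 15 (mod 31).
Since gcd(63, 31) = 1, u ≡ 15·(63)⁻¹ ≡ 15 (mod 31). Smallest non-negative: 15.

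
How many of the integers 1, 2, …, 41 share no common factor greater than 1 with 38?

20

38 = 2·19. Inclusion–exclusion on these primes:
41 − ⌊41/2⌋ − ⌊41/19⌋ + ⌊41/38⌋ = 20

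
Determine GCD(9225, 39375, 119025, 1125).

9225 = 3² · 5² · 41; 39375 = 3² · 5⁴ · 7; 119025 = 3² · 5² · 23²; 1125 = 3² · 5³
gcd takes min exponent of each prime: 3² · 5² = 225

225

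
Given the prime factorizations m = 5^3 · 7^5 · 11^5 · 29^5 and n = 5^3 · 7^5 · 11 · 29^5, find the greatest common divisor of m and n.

474004961709125

min exponent per shared prime: 5^3 · 7^5 · 11 · 29^5 = 474004961709125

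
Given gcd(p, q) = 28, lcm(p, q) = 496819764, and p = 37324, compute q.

372708

Using pq = gcd(p,q)·lcm(p,q) = 28·496819764 = 13910953392, we get q = 13910953392/37324 = 372708.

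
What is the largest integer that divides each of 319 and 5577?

11

Euclid: 5577 = 17·319 + 154; 319 = 2·154 + 11; 154 = 14·11 + 0. Last nonzero remainder: 11.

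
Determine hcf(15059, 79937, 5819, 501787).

11

gcd(15059, 79937): 79937 = 5·15059 + 4642; 15059 = 3·4642 + 1133; 4642 = 4·1133 + 110; 1133 = 10·110 + 33; 110 = 3·33 + 11; 33 = 3·11 + 0 → 11
gcd(11, 5819): 5819 = 529·11 + 0 → 11
gcd(11, 501787): 501787 = 45617·11 + 0 → 11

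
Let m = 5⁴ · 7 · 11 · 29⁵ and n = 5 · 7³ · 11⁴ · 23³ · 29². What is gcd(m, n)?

323785

min exponent per shared prime: 5 · 7 · 11 · 29² = 323785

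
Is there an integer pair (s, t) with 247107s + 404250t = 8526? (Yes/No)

Yes

By Bézout, 247107s + 404250t = 8526 has integer solutions iff gcd(247107, 404250) | 8526.
Euclid: 404250 = 1·247107 + 157143; 247107 = 1·157143 + 89964; 157143 = 1·89964 + 67179; 89964 = 1·67179 + 22785; 67179 = 2·22785 + 21609; 22785 = 1·21609 + 1176; 21609 = 18·1176 + 441; 1176 = 2·441 + 294; 441 = 1·294 + 147; 294 = 2·147 + 0. gcd = 147; 8526 mod 147 = 0. Yes.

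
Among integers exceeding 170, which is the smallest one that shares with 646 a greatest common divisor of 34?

gcd(m, 646) = 34 forces 34 | m; write m = 34s. Then gcd(34s, 34·19) = 34·gcd(s, 19), so need gcd(s, 19) = 1.
34s > 170 gives s ≥ 6. The least s ≥ 6 coprime to 19 is 6, so m = 34·6 = 204.

204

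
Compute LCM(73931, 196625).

gcd first: 196625 = 2·73931 + 48763; 73931 = 1·48763 + 25168; 48763 = 1·25168 + 23595; 25168 = 1·23595 + 1573; 23595 = 15·1573 + 0 → gcd = 1573
lcm = 73931·196625/gcd = 14536682875/1573 = 9241375

9241375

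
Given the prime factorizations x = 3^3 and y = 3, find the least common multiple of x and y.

27

max exponent per prime: 3^3 = 27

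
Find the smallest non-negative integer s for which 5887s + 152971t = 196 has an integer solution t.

11823

gcd(5887, 152971) = 7 (Euclid: 152971 = 25·5887 + 5796; 5887 = 1·5796 + 91; 5796 = 63·91 + 63; 91 = 1·63 + 28; 63 = 2·28 + 7; 28 = 4·7 + 0), and 7 | 196.
Extended Euclid: 5887·(-5041) + 152971·(194) = 7. Scale by 28: s₀ = -141148.
General solution s = s₀ + 21853k; reducing mod 21853 gives s = 11823 (and t = -455).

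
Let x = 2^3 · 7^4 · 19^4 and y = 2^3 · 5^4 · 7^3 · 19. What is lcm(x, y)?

max exponent per prime: 2^3 · 5^4 · 7^4 · 19^4 = 1564503605000

1564503605000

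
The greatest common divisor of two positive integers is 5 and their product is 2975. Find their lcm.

595

For any two positive integers, gcd × lcm equals their product. Hence lcm = 2975 / 5 = 595.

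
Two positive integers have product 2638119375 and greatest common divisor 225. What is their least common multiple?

Since gcd(m,n)·lcm(m,n) = mn, lcm = 2638119375/225 = 11724975.

11724975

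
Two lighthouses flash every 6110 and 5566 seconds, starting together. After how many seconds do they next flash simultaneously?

gcd first: 6110 = 1·5566 + 544; 5566 = 10·544 + 126; 544 = 4·126 + 40; 126 = 3·40 + 6; 40 = 6·6 + 4; 6 = 1·4 + 2; 4 = 2·2 + 0 → gcd = 2
lcm = 6110·5566/gcd = 34008260/2 = 17004130

17004130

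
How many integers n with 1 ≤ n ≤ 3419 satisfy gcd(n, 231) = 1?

1777

Prime factors of 231: 3, 7, 11. Count integers ≤ 3419 divisible by none of them.
By inclusion–exclusion: 3419 − ⌊3419/3⌋ − ⌊3419/7⌋ − ⌊3419/11⌋ + ⌊3419/21⌋ + ⌊3419/33⌋ + ⌊3419/77⌋ − ⌊3419/231⌋ = 1777.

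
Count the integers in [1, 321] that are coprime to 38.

153

Prime factors of 38: 2, 19. Count integers ≤ 321 divisible by none of them.
By inclusion–exclusion: 321 − ⌊321/2⌋ − ⌊321/19⌋ + ⌊321/38⌋ = 153.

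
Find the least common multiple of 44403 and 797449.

98086227

44403 = 3 · 19² · 41; 797449 = 19² · 47²
max exponents: 3 · 19² · 41 · 47² = 98086227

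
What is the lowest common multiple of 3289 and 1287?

3289 = 11 · 13 · 23; 1287 = 3² · 11 · 13
max exponents: 3² · 11 · 13 · 23 = 29601

29601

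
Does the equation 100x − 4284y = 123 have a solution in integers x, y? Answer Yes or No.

No

gcd(100, 4284): 4284 = 42·100 + 84; 100 = 1·84 + 16; 84 = 5·16 + 4; 16 = 4·4 + 0 → 4
4 does not divide 123, so a solution does not exist.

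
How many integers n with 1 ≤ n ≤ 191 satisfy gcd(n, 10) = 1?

10 = 2·5. Inclusion–exclusion on these primes:
191 − ⌊191/2⌋ − ⌊191/5⌋ + ⌊191/10⌋ = 77

77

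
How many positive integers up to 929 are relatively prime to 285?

285 = 3·5·19. Inclusion–exclusion on these primes:
929 − ⌊929/3⌋ − ⌊929/5⌋ − ⌊929/19⌋ + ⌊929/15⌋ + ⌊929/57⌋ + ⌊929/95⌋ − ⌊929/285⌋ = 470

470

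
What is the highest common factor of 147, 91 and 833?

147 = 3 · 7²; 91 = 7 · 13; 833 = 7² · 17
gcd takes min exponent of each prime: 7 = 7

7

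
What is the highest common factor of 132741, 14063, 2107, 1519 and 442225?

49

132741 = 3² · 7³ · 43; 14063 = 7³ · 41; 2107 = 7² · 43; 1519 = 7² · 31; 442225 = 5² · 7² · 19²
gcd takes min exponent of each prime: 7² = 49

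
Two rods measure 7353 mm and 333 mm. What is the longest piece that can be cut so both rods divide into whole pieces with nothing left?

7353 = 3² · 19 · 43
333 = 3² · 37
Common: 3² = 9

9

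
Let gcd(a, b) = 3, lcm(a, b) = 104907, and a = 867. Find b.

Using ab = gcd(a,b)·lcm(a,b) = 3·104907 = 314721, we get b = 314721/867 = 363.

363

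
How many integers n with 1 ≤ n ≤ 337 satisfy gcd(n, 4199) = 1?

4199 = 13·17·19. Inclusion–exclusion on these primes:
337 − ⌊337/13⌋ − ⌊337/17⌋ − ⌊337/19⌋ + ⌊337/221⌋ + ⌊337/247⌋ + ⌊337/323⌋ − ⌊337/4199⌋ = 279

279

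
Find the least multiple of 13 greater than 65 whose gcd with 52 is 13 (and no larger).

Multiples of 13 above 65: 13·6, 13·7, … . Need the cofactor coprime to 52/13 = 4.
Checking s = 6, 7, … the first with gcd(s, 4) = 1 is s = 7, giving 91.

91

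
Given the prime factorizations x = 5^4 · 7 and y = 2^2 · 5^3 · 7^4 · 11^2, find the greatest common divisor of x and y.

min exponent per shared prime: 5^3 · 7 = 875

875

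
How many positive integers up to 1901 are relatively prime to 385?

385 = 5·7·11. Inclusion–exclusion on these primes:
1901 − ⌊1901/5⌋ − ⌊1901/7⌋ − ⌊1901/11⌋ + ⌊1901/35⌋ + ⌊1901/55⌋ + ⌊1901/77⌋ − ⌊1901/385⌋ = 1186

1186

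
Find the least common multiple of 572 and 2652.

gcd first: 2652 = 4·572 + 364; 572 = 1·364 + 208; 364 = 1·208 + 156; 208 = 1·156 + 52; 156 = 3·52 + 0 → gcd = 52
lcm = 572·2652/gcd = 1516944/52 = 29172

29172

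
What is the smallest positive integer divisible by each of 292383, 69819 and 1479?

11607897483

292383 = 3³ · 7² · 13 · 17; 69819 = 3 · 17 · 37²; 1479 = 3 · 17 · 29
lcm takes max exponent of each prime: 3³ · 7² · 13 · 17 · 29 · 37² = 11607897483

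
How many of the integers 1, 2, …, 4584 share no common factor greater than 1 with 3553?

3553 = 11·17·19. Inclusion–exclusion on these primes:
4584 − ⌊4584/11⌋ − ⌊4584/17⌋ − ⌊4584/19⌋ + ⌊4584/187⌋ + ⌊4584/209⌋ + ⌊4584/323⌋ − ⌊4584/3553⌋ = 3716

3716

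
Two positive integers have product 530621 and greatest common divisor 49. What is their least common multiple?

10829

gcd·lcm = product, so lcm = 530621/49 = 10829.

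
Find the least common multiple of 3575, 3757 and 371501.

lcm(3575, 3757) = 3575·3757/gcd = 13431275/13 = 1033175
lcm(1033175, 371501) = 1033175·371501/gcd = 383825545675/221 = 1736767175

1736767175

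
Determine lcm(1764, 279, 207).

lcm(1764, 279) = 1764·279/gcd = 492156/9 = 54684
lcm(54684, 207) = 54684·207/gcd = 11319588/9 = 1257732

1257732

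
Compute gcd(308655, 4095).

45

308655 = 3² · 5 · 19³
4095 = 3² · 5 · 7 · 13
Common: 3² · 5 = 45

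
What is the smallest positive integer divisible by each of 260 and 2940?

38220

260 = 2² · 5 · 13; 2940 = 2² · 3 · 5 · 7²
max exponents: 2² · 3 · 5 · 7² · 13 = 38220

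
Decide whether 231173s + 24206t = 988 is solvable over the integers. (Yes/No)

Yes

By Bézout, 231173s + 24206t = 988 has integer solutions iff gcd(231173, 24206) | 988.
Euclid: 231173 = 9·24206 + 13319; 24206 = 1·13319 + 10887; 13319 = 1·10887 + 2432; 10887 = 4·2432 + 1159; 2432 = 2·1159 + 114; 1159 = 10·114 + 19; 114 = 6·19 + 0. gcd = 19; 988 mod 19 = 0. Yes.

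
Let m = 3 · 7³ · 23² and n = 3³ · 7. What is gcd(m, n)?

21

min exponent per shared prime: 3 · 7 = 21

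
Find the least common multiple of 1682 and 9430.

7930630

1682 = 2 · 29²; 9430 = 2 · 5 · 23 · 41
max exponents: 2 · 5 · 23 · 29² · 41 = 7930630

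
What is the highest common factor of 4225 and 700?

Euclid: 4225 = 6·700 + 25; 700 = 28·25 + 0. Last nonzero remainder: 25.

25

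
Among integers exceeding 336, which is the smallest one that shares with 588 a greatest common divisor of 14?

gcd(t, 588) = 14 forces 14 | t; write t = 14s. Then gcd(14s, 14·42) = 14·gcd(s, 42), so need gcd(s, 42) = 1.
14s > 336 gives s ≥ 25. The least s ≥ 25 coprime to 42 is 25, so t = 14·25 = 350.

350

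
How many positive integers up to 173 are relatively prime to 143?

Prime factors of 143: 11, 13. Count integers ≤ 173 divisible by none of them.
By inclusion–exclusion: 173 − ⌊173/11⌋ − ⌊173/13⌋ + ⌊173/143⌋ = 146.

146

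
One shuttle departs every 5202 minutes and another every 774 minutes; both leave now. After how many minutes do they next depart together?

223686

5202 = 2 · 3² · 17²; 774 = 2 · 3² · 43
max exponents: 2 · 3² · 17² · 43 = 223686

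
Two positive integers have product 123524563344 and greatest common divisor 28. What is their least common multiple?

4411591548

Since gcd(p,q)·lcm(p,q) = pq, lcm = 123524563344/28 = 4411591548.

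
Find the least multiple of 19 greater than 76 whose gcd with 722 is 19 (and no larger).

722 = 19·38. Any x with gcd(x, 722) = 19 is a multiple of 19, say 19s, with s coprime to 38.
Need s > 76/19, so s ≥ 5. First s ≥ 5 with gcd(s, 38) = 1 is s = 5. Thus x = 19·5 = 95.

95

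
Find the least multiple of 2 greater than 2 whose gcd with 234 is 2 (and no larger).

4

gcd(m, 234) = 2 forces 2 | m; write m = 2s. Then gcd(2s, 2·117) = 2·gcd(s, 117), so need gcd(s, 117) = 1.
2s > 2 gives s ≥ 2. The least s ≥ 2 coprime to 117 is 2, so m = 2·2 = 4.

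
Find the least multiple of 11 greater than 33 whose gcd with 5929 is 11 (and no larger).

44

5929 = 11·539. Any t with gcd(t, 5929) = 11 is a multiple of 11, say 11s, with s coprime to 539.
Need s > 33/11, so s ≥ 4. First s ≥ 4 with gcd(s, 539) = 1 is s = 4. Thus t = 11·4 = 44.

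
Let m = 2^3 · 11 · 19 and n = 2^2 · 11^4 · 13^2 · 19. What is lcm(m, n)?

max exponent per prime: 2^3 · 11^4 · 13^2 · 19 = 376098008

376098008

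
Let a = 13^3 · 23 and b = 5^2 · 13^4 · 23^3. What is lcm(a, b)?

8687542175

max exponent per prime: 5^2 · 13^4 · 23^3 = 8687542175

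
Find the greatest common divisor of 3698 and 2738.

2

Euclid: 3698 = 1·2738 + 960; 2738 = 2·960 + 818; 960 = 1·818 + 142; 818 = 5·142 + 108; 142 = 1·108 + 34; 108 = 3·34 + 6; 34 = 5·6 + 4; 6 = 1·4 + 2; 4 = 2·2 + 0. Last nonzero remainder: 2.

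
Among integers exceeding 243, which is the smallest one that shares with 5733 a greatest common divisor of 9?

261

5733 = 9·637. Any t with gcd(t, 5733) = 9 is a multiple of 9, say 9s, with s coprime to 637.
Need s > 243/9, so s ≥ 28. First s ≥ 28 with gcd(s, 637) = 1 is s = 29. Thus t = 9·29 = 261.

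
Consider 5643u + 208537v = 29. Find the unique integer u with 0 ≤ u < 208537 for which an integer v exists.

Euclid: 208537 = 36·5643 + 5389; 5643 = 1·5389 + 254; 5389 = 21·254 + 55; 254 = 4·55 + 34; 55 = 1·34 + 21; 34 = 1·21 + 13; 21 = 1·13 + 8; 13 = 1·8 + 5; 8 = 1·5 + 3; 5 = 1·3 + 2; 3 = 1·2 + 1; 2 = 2·1 + 0 → gcd = 1; 29 = 1·29.
Back-substitution yields 5643·(-79638) + 208537·(2155) = 1, so one solution is u = -79638·29 = -2309502, v = 2155·29 = 62495.
Solutions in u differ by 208537/1 = 208537; the one in [0, 208537) is -2309502 mod 208537 = 192942.

192942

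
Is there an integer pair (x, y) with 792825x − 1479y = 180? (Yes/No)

By Bézout, 792825x − 1479y = 180 has integer solutions iff gcd(792825, 1479) | 180.
Euclid: 792825 = 536·1479 + 81; 1479 = 18·81 + 21; 81 = 3·21 + 18; 21 = 1·18 + 3; 18 = 6·3 + 0. gcd = 3; 180 mod 3 = 0. Yes.

Yes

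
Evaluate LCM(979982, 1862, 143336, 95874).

11146005593688

979982 = 2 · 17 · 19 · 37 · 41; 1862 = 2 · 7² · 19; 143336 = 2³ · 19 · 23 · 41; 95874 = 2 · 3 · 19 · 29²
lcm takes max exponent of each prime: 2³ · 3 · 7² · 17 · 19 · 23 · 29² · 37 · 41 = 11146005593688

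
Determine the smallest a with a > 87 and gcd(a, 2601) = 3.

93

2601 = 3·867. Any a with gcd(a, 2601) = 3 is a multiple of 3, say 3s, with s coprime to 867.
Need s > 87/3, so s ≥ 30. First s ≥ 30 with gcd(s, 867) = 1 is s = 31. Thus a = 3·31 = 93.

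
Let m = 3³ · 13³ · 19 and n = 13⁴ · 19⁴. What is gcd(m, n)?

min exponent per shared prime: 13³ · 19 = 41743

41743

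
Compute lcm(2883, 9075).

8721075

gcd first: 9075 = 3·2883 + 426; 2883 = 6·426 + 327; 426 = 1·327 + 99; 327 = 3·99 + 30; 99 = 3·30 + 9; 30 = 3·9 + 3; 9 = 3·3 + 0 → gcd = 3
lcm = 2883·9075/gcd = 26163225/3 = 8721075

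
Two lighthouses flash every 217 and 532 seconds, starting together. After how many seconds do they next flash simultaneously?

gcd first: 532 = 2·217 + 98; 217 = 2·98 + 21; 98 = 4·21 + 14; 21 = 1·14 + 7; 14 = 2·7 + 0 → gcd = 7
lcm = 217·532/gcd = 115444/7 = 16492

16492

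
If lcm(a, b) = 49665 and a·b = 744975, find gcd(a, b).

From gcd × lcm = ab: gcd = 744975 / 49665 = 15.

15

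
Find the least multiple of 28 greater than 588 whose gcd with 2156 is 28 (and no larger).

644

Multiples of 28 above 588: 28·22, 28·23, … . Need the cofactor coprime to 2156/28 = 77.
Checking s = 22, 23, … the first with gcd(s, 77) = 1 is s = 23, giving 644.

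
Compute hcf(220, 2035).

55

Euclid: 2035 = 9·220 + 55; 220 = 4·55 + 0. Last nonzero remainder: 55.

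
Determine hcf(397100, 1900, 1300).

100

gcd(397100, 1900): 397100 = 209·1900 + 0 → 1900
gcd(1900, 1300): 1900 = 1·1300 + 600; 1300 = 2·600 + 100; 600 = 6·100 + 0 → 100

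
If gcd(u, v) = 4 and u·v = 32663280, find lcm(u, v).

gcd·lcm = product, so lcm = 32663280/4 = 8165820.

8165820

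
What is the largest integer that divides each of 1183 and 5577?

169

Euclid: 5577 = 4·1183 + 845; 1183 = 1·845 + 338; 845 = 2·338 + 169; 338 = 2·169 + 0. Last nonzero remainder: 169.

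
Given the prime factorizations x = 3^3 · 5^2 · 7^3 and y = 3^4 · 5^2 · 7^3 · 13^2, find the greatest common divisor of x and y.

min exponent per shared prime: 3^3 · 5^2 · 7^3 = 231525

231525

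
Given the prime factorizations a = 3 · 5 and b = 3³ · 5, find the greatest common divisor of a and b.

min exponent per shared prime: 3 · 5 = 15

15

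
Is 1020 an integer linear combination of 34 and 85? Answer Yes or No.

Yes

By Bézout, 34x + 85y = 1020 has integer solutions iff gcd(34, 85) | 1020.
Euclid: 85 = 2·34 + 17; 34 = 2·17 + 0. gcd = 17; 1020 mod 17 = 0. Yes.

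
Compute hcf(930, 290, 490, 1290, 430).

930 = 2 · 3 · 5 · 31; 290 = 2 · 5 · 29; 490 = 2 · 5 · 7²; 1290 = 2 · 3 · 5 · 43; 430 = 2 · 5 · 43
gcd takes min exponent of each prime: 2 · 5 = 10

10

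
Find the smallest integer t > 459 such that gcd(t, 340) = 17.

493

340 = 17·20. Any t with gcd(t, 340) = 17 is a multiple of 17, say 17s, with s coprime to 20.
Need s > 459/17, so s ≥ 28. First s ≥ 28 with gcd(s, 20) = 1 is s = 29. Thus t = 17·29 = 493.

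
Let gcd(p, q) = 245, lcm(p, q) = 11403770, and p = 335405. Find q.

8330

p·q = gcd·lcm = 245·11403770 = 2793923650, so q = 2793923650/335405 = 8330.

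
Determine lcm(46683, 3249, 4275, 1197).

22174425

lcm(46683, 3249) = 46683·3249/gcd = 151673067/171 = 886977
lcm(886977, 4275) = 886977·4275/gcd = 3791826675/171 = 22174425
lcm(22174425, 1197) = 22174425·1197/gcd = 26542786725/1197 = 22174425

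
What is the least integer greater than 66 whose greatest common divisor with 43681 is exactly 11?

77

Multiples of 11 above 66: 11·7, 11·8, … . Need the cofactor coprime to 43681/11 = 3971.
Checking s = 7, 8, … the first with gcd(s, 3971) = 1 is s = 7, giving 77.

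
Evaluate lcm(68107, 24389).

1661061623

68107 = 13³ · 31; 24389 = 29³
max exponents: 13³ · 29³ · 31 = 1661061623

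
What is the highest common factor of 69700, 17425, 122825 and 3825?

69700 = 2² · 5² · 17 · 41; 17425 = 5² · 17 · 41; 122825 = 5² · 17³; 3825 = 3² · 5² · 17
gcd takes min exponent of each prime: 5² · 17 = 425

425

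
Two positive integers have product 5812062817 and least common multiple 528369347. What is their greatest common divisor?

From gcd × lcm = uv: gcd = 5812062817 / 528369347 = 11.

11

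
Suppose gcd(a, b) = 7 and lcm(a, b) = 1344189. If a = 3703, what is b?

a·b = gcd·lcm = 7·1344189 = 9409323, so b = 9409323/3703 = 2541.

2541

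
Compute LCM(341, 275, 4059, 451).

lcm(341, 275) = 341·275/gcd = 93775/11 = 8525
lcm(8525, 4059) = 8525·4059/gcd = 34602975/11 = 3145725
lcm(3145725, 451) = 3145725·451/gcd = 1418721975/451 = 3145725

3145725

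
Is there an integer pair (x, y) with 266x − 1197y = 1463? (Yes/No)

Yes

gcd(266, 1197): 1197 = 4·266 + 133; 266 = 2·133 + 0 → 133
133 divides 1463, so a solution exists.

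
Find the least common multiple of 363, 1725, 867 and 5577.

363 = 3 · 11²; 1725 = 3 · 5² · 23; 867 = 3 · 17²; 5577 = 3 · 11 · 13²
lcm takes max exponent of each prime: 3 · 5² · 11² · 13² · 17² · 23 = 10194337725

10194337725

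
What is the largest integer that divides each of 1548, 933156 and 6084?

gcd(1548, 933156): 933156 = 602·1548 + 1260; 1548 = 1·1260 + 288; 1260 = 4·288 + 108; 288 = 2·108 + 72; 108 = 1·72 + 36; 72 = 2·36 + 0 → 36
gcd(36, 6084): 6084 = 169·36 + 0 → 36

36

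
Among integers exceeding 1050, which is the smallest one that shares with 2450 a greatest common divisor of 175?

1575

2450 = 175·14. Any k with gcd(k, 2450) = 175 is a multiple of 175, say 175s, with s coprime to 14.
Need s > 1050/175, so s ≥ 7. First s ≥ 7 with gcd(s, 14) = 1 is s = 9. Thus k = 175·9 = 1575.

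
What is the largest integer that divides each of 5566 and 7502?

242

Euclid: 7502 = 1·5566 + 1936; 5566 = 2·1936 + 1694; 1936 = 1·1694 + 242; 1694 = 7·242 + 0. Last nonzero remainder: 242.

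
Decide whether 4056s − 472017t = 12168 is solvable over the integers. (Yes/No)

gcd(4056, 472017): 472017 = 116·4056 + 1521; 4056 = 2·1521 + 1014; 1521 = 1·1014 + 507; 1014 = 2·507 + 0 → 507
507 divides 12168, so a solution exists.

Yes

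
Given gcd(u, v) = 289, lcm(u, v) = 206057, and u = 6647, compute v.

u·v = gcd·lcm = 289·206057 = 59550473, so v = 59550473/6647 = 8959.

8959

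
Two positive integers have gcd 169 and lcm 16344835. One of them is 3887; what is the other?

Using mn = gcd(m,n)·lcm(m,n) = 169·16344835 = 2762277115, we get n = 2762277115/3887 = 710645.

710645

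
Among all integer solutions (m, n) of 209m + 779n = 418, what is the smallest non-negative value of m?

2

gcd(209, 779) = 19 (Euclid: 779 = 3·209 + 152; 209 = 1·152 + 57; 152 = 2·57 + 38; 57 = 1·38 + 19; 38 = 2·19 + 0), and 19 | 418.
Extended Euclid: 209·(15) + 779·(-4) = 19. Scale by 22: m₀ = 330.
General solution m = m₀ + 41t; reducing mod 41 gives m = 2 (and n = 0).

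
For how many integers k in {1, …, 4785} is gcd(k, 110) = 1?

1740

Prime factors of 110: 2, 5, 11. Count integers ≤ 4785 divisible by none of them.
By inclusion–exclusion: 4785 − ⌊4785/2⌋ − ⌊4785/5⌋ − ⌊4785/11⌋ + ⌊4785/10⌋ + ⌊4785/22⌋ + ⌊4785/55⌋ − ⌊4785/110⌋ = 1740.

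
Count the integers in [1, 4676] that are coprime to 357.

2514

Prime factors of 357: 3, 7, 17. Count integers ≤ 4676 divisible by none of them.
By inclusion–exclusion: 4676 − ⌊4676/3⌋ − ⌊4676/7⌋ − ⌊4676/17⌋ + ⌊4676/21⌋ + ⌊4676/51⌋ + ⌊4676/119⌋ − ⌊4676/357⌋ = 2514.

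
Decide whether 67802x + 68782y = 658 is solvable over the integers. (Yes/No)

By Bézout, 67802x + 68782y = 658 has integer solutions iff gcd(67802, 68782) | 658.
Euclid: 68782 = 1·67802 + 980; 67802 = 69·980 + 182; 980 = 5·182 + 70; 182 = 2·70 + 42; 70 = 1·42 + 28; 42 = 1·28 + 14; 28 = 2·14 + 0. gcd = 14; 658 mod 14 = 0. Yes.

Yes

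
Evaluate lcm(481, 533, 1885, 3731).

20016815

481 = 13 · 37; 533 = 13 · 41; 1885 = 5 · 13 · 29; 3731 = 7 · 13 · 41
lcm takes max exponent of each prime: 5 · 7 · 13 · 29 · 37 · 41 = 20016815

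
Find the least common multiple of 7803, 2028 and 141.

7803 = 3³ · 17²; 2028 = 2² · 3 · 13²; 141 = 3 · 47
lcm takes max exponent of each prime: 2² · 3³ · 13² · 17² · 47 = 247916916

247916916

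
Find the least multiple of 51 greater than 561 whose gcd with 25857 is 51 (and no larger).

gcd(x, 25857) = 51 forces 51 | x; write x = 51s. Then gcd(51s, 51·507) = 51·gcd(s, 507), so need gcd(s, 507) = 1.
51s > 561 gives s ≥ 12. The least s ≥ 12 coprime to 507 is 14, so x = 51·14 = 714.

714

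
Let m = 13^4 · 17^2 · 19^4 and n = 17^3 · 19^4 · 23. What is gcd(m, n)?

37662769

min exponent per shared prime: 17^2 · 19^4 = 37662769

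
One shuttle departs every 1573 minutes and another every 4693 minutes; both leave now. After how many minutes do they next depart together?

567853

gcd first: 4693 = 2·1573 + 1547; 1573 = 1·1547 + 26; 1547 = 59·26 + 13; 26 = 2·13 + 0 → gcd = 13
lcm = 1573·4693/gcd = 7382089/13 = 567853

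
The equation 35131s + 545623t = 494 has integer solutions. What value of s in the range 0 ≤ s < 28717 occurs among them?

26962

Reduce mod 545623: 35131s ≡ 494 (mod 545623). With g = gcd(35131, 545623) = 19 dividing 494, divide through: 1849s ≡ 26 (mod 28717).
Since gcd(1849, 28717) = 1, s ≡ 26·(1849)⁻¹ ≡ 26962 (mod 28717). Smallest non-negative: 26962.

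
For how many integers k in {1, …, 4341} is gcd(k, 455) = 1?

455 = 5·7·13. Inclusion–exclusion on these primes:
4341 − ⌊4341/5⌋ − ⌊4341/7⌋ − ⌊4341/13⌋ + ⌊4341/35⌋ + ⌊4341/65⌋ + ⌊4341/91⌋ − ⌊4341/455⌋ = 2748

2748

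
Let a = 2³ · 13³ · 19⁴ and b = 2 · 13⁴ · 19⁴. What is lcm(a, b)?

max exponent per prime: 2³ · 13⁴ · 19⁴ = 29776784648

29776784648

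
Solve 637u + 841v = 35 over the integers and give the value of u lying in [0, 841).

342

gcd(637, 841) = 1 (Euclid: 841 = 1·637 + 204; 637 = 3·204 + 25; 204 = 8·25 + 4; 25 = 6·4 + 1; 4 = 4·1 + 0), and 1 | 35.
Extended Euclid: 637·(202) + 841·(-153) = 1. Scale by 35: u₀ = 7070.
General solution u = u₀ + 841t; reducing mod 841 gives u = 342 (and v = -259).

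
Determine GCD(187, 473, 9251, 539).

11

gcd(187, 473): 473 = 2·187 + 99; 187 = 1·99 + 88; 99 = 1·88 + 11; 88 = 8·11 + 0 → 11
gcd(11, 9251): 9251 = 841·11 + 0 → 11
gcd(11, 539): 539 = 49·11 + 0 → 11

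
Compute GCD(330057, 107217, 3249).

9

330057 = 3² · 7 · 13² · 31; 107217 = 3³ · 11 · 19²; 3249 = 3² · 19²
gcd takes min exponent of each prime: 3² = 9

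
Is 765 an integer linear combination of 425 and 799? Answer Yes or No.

gcd(425, 799): 799 = 1·425 + 374; 425 = 1·374 + 51; 374 = 7·51 + 17; 51 = 3·17 + 0 → 17
17 divides 765, so a solution exists.

Yes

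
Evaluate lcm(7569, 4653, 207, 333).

7569 = 3² · 29²; 4653 = 3² · 11 · 47; 207 = 3² · 23; 333 = 3² · 37
lcm takes max exponent of each prime: 3² · 11 · 23 · 29² · 37 · 47 = 3330110223

3330110223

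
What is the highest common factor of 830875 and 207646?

1

Euclid: 830875 = 4·207646 + 291; 207646 = 713·291 + 163; 291 = 1·163 + 128; 163 = 1·128 + 35; 128 = 3·35 + 23; 35 = 1·23 + 12; 23 = 1·12 + 11; 12 = 1·11 + 1; 11 = 11·1 + 0. Last nonzero remainder: 1.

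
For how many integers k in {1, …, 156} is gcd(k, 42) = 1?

45

42 = 2·3·7. Inclusion–exclusion on these primes:
156 − ⌊156/2⌋ − ⌊156/3⌋ − ⌊156/7⌋ + ⌊156/6⌋ + ⌊156/14⌋ + ⌊156/21⌋ − ⌊156/42⌋ = 45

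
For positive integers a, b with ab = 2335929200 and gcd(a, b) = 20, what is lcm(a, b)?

Since gcd(a,b)·lcm(a,b) = ab, lcm = 2335929200/20 = 116796460.

116796460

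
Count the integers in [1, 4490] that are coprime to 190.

1702

190 = 2·5·19. Inclusion–exclusion on these primes:
4490 − ⌊4490/2⌋ − ⌊4490/5⌋ − ⌊4490/19⌋ + ⌊4490/10⌋ + ⌊4490/38⌋ + ⌊4490/95⌋ − ⌊4490/190⌋ = 1702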